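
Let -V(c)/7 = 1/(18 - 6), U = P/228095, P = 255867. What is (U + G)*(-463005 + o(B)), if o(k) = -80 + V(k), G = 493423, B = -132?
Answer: -22336782619588943/97755 ≈ -2.2850e+11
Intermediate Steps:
U = 255867/228095 ≈ 1.1218
V(c) = -7/12 (V(c) = -7/(18 - 6) = -7/12)
o(k) = -967/12 (o(k) = -80 - 7/12 = -967/12)
(U + G)*(-463005 + o(B)) = (255867/228095 + 493423)*(-463005 - 967/12) = (112547575052/228095)*(-5557027/12) = -22336782619588943/97755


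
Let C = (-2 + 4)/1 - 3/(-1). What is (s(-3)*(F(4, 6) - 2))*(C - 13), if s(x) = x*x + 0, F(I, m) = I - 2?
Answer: 0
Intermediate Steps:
F(I, m) = -2 + I
s(x) = x² (s(x) = x² + 0 = x²)
C = 5 (C = 2*1 - 3*(-1) = 2 + 3 = 5)
(s(-3)*(F(4, 6) - 2))*(C - 13) = ((-3)²*((-2 + 4) - 2))*(5 - 13) = (9*(2 - 2))*(-8) = (9*0)*(-8) = 0*(-8) = 0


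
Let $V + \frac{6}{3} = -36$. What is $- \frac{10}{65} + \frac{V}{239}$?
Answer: $- \frac{972}{3107} \approx -0.31284$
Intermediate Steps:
$V = -38$ ($V = -2 - 36 = -38$)
$- \frac{10}{65} + \frac{V}{239} = - \frac{10}{65} - \frac{38}{239} = \left(-10\right) \frac{1}{65} - \frac{38}{239} = - \frac{2}{13} - \frac{38}{239} = - \frac{972}{3107}$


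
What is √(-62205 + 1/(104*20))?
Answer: I*√16820231870/520 ≈ 249.41*I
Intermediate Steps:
√(-62205 + 1/(104*20)) = √(-62205 + 1/2080) = √(-129386399/2080) = I*√16820231870/520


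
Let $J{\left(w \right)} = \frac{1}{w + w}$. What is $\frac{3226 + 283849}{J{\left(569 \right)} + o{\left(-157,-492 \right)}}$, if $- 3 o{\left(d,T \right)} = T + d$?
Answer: $\frac{196014810}{147713} \approx 1327.0$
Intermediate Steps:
$o{\left(d,T \right)} = - \frac{T}{3} - \frac{d}{3}$ ($o{\left(d,T \right)} = - \frac{T + d}{3} = - \frac{T}{3} - \frac{d}{3}$)
$J{\left(w \right)} = \frac{1}{2 w}$
$\frac{3226 + 283849}{J{\left(569 \right)} + o{\left(-157,-492 \right)}} = \frac{3226 + 283849}{\frac{1}{2 \cdot 569} - - \frac{649}{3}} = \frac{287075}{\frac{1}{2} \cdot \frac{1}{569} + \left(164 + \frac{157}{3}\right)} = \frac{287075}{\frac{1}{1138} + \frac{649}{3}} = \frac{287075}{\frac{738565}{3414}} = 287075 \cdot \frac{3414}{738565} = \frac{196014810}{147713}$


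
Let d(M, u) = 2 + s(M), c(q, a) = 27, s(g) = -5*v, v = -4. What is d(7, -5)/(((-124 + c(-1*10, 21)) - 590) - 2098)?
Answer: -22/2785 ≈ -0.0078995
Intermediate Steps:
s(g) = 20 (s(g) = -5*(-4) = 20)
d(M, u) = 22 (d(M, u) = 2 + 20 = 22)
d(7, -5)/(((-124 + c(-1*10, 21)) - 590) - 2098) = 22/(((-124 + 27) - 590) - 2098) = 22/((-97 - 590) - 2098) = 22/(-687 - 2098) = 22/(-2785) = 22*(-1/2785) = -22/2785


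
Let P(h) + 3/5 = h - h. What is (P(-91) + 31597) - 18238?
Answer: 66792/5 ≈ 13358.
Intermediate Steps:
P(h) = -⅗ (P(h) = -⅗ + (h - h) = -⅗ + 0 = -⅗)
(P(-91) + 31597) - 18238 = (-⅗ + 31597) - 18238 = 157982/5 - 18238 = 66792/5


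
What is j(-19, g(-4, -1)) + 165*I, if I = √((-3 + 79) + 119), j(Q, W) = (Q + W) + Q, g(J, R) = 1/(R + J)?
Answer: -191/5 + 165*√195 ≈ 2265.9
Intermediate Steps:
g(J, R) = 1/(J + R)
j(Q, W) = W + 2*Q
I = √195 (I = √(76 + 119) = √195 ≈ 13.964)
j(-19, g(-4, -1)) + 165*I = (1/(-4 - 1) + 2*(-19)) + 165*√195 = (1/(-5) - 38) + 165*√195 = (-⅕ - 38) + 165*√195 = -191/5 + 165*√195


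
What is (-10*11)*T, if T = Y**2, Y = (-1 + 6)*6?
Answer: -99000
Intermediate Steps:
Y = 30 (Y = 5*6 = 30)
T = 900 (T = 30**2 = 900)
(-10*11)*T = -10*11*900 = -110*900 = -99000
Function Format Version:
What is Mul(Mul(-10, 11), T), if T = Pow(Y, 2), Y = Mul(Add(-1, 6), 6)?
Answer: -99000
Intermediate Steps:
Y = 30 (Y = Mul(5, 6) = 30)
T = 900 (T = Pow(30, 2) = 900)
Mul(Mul(-10, 11), T) = Mul(Mul(-10, 11), 900) = Mul(-110, 900) = -99000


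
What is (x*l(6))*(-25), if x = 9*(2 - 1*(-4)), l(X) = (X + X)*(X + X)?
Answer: -194400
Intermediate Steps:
l(X) = 4*X² (l(X) = (2*X)*(2*X) = 4*X²)
x = 54 (x = 9*(2 + 4) = 9*6 = 54)
(x*l(6))*(-25) = (54*(4*6²))*(-25) = (54*(4*36))*(-25) = (54*144)*(-25) = 7776*(-25) = -194400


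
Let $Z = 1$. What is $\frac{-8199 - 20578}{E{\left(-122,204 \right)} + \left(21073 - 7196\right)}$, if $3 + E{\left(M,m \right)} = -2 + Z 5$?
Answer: $- \frac{28777}{13877} \approx -2.0737$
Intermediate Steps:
$E{\left(M,m \right)} = 0$ ($E{\left(M,m \right)} = -3 + \left(-2 + 1 \cdot 5\right) = -3 + \left(-2 + 5\right) = -3 + 3 = 0$)
$\frac{-8199 - 20578}{E{\left(-122,204 \right)} + \left(21073 - 7196\right)} = \frac{-8199 - 20578}{0 + \left(21073 - 7196\right)} = - \frac{28777}{0 + \left(21073 - 7196\right)} = - \frac{28777}{0 + 13877} = - \frac{28777}{13877}$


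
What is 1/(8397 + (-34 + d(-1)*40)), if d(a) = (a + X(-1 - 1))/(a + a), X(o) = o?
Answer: 1/8423 ≈ 0.00011872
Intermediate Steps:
d(a) = (-2 + a)/(2*a) (d(a) = (a + (-1 - 1))/(a + a) = (a - 2)/((2*a)) = (-2 + a)*(1/(2*a)) = (-2 + a)/(2*a))
1/(8397 + (-34 + d(-1)*40)) = 1/(8397 + (-34 + ((½)*(-2 - 1)/(-1))*40)) = 1/(8397 + (-34 + ((½)*(-1)*(-3))*40)) = 1/(8397 + (-34 + (3/2)*40)) = 1/(8397 + (-34 + 60)) = 1/(8397 + 26) = 1/8423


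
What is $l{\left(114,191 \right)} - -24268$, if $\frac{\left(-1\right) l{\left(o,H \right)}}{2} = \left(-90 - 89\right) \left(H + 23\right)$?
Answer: $100880$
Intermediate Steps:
$l{\left(o,H \right)} = 8234 + 358 H$ ($l{\left(o,H \right)} = - 2 \left(-90 - 89\right) \left(H + 23\right) = - 2 \left(- 179 \left(23 + H\right)\right) = - 2 \left(-4117 - 179 H\right) = 8234 + 358 H$)
$l{\left(114,191 \right)} - -24268 = \left(8234 + 358 \cdot 191\right) - -24268 = \left(8234 + 68378\right) + 24268 = 76612 + 24268 = 100880$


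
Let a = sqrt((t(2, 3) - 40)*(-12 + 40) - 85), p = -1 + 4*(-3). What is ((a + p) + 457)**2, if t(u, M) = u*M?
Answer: (444 + I*sqrt(1037))**2 ≈ 1.961e+5 + 28596.0*I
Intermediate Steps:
t(u, M) = M*u
p = -13 (p = -1 - 12 = -13)
a = I*sqrt(1037) (a = sqrt((3*2 - 40)*(-12 + 40) - 85) = sqrt((6 - 40)*28 - 85) = sqrt(-34*28 - 85) = sqrt(-952 - 85) = sqrt(-1037) = I*sqrt(1037) ≈ 32.203*I)
((a + p) + 457)**2 = ((I*sqrt(1037) - 13) + 457)**2 = ((-13 + I*sqrt(1037)) + 457)**2 = (444 + I*sqrt(1037))**2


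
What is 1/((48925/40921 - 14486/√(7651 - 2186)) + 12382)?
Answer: 113322298694028955/1402940800128625299949 + 24257216099126*√5465/1402940800128625299949 ≈ 8.2053e-5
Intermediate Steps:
1/((48925/40921 - 14486/√(7651 - 2186)) + 12382) = 1/((48925*(1/40921) - 14486*√5465/5465) + 12382) = 1/((48925/40921 - 14486*√5465/5465) + 12382) = 1/(506732747/40921 - 14486*√5465/5465)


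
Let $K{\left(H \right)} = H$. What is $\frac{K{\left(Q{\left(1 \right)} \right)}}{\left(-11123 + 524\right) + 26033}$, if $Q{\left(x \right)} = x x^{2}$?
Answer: $\frac{1}{15434} \approx 6.4792 \cdot 10^{-5}$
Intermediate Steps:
$Q{\left(x \right)} = x^{3}$
$\frac{K{\left(Q{\left(1 \right)} \right)}}{\left(-11123 + 524\right) + 26033} = \frac{1^{3}}{\left(-11123 + 524\right) + 26033} = 1 \frac{1}{-10599 + 26033} = 1 \cdot \frac{1}{15434} = \frac{1}{15434}$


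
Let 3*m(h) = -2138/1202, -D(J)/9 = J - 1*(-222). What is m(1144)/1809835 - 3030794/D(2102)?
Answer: 1648313732499961/11375279912430 ≈ 144.90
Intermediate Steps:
D(J) = -1998 - 9*J (D(J) = -9*(J - 1*(-222)) = -9*(J + 222) = -9*(222 + J) = -1998 - 9*J)
m(h) = -1069/1803 (m(h) = (-2138/1202)/3 = (-2138*1/1202)/3 = (⅓)*(-1069/601) = -1069/1803)
m(1144)/1809835 - 3030794/D(2102) = -1069/1803/1809835 - 3030794/(-1998 - 9*2102) = -1069/1803*1/1809835 - 3030794/(-1998 - 18918) = -1069/3263132505 - 3030794/(-20916) = -1069/3263132505 - 3030794*(-1/20916) = -1069/3263132505 + 1515397/10458 = 1648313732499961/11375279912430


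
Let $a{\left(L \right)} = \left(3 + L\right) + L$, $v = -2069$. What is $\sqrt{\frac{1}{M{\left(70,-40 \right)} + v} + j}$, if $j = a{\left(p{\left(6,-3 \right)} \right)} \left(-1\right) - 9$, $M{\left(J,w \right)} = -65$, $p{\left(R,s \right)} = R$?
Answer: $\frac{i \sqrt{109297078}}{2134} \approx 4.899 i$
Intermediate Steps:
$a{\left(L \right)} = 3 + 2 L$
$j = -24$ ($j = \left(3 + 2 \cdot 6\right) \left(-1\right) - 9 = \left(3 + 12\right) \left(-1\right) - 9 = 15 \left(-1\right) - 9 = -15 - 9 = -24$)
$\sqrt{\frac{1}{M{\left(70,-40 \right)} + v} + j} = \sqrt{\frac{1}{-65 - 2069} - 24} = \sqrt{\frac{1}{-2134} - 24} = \sqrt{- \frac{1}{2134} - 24} = \sqrt{- \frac{51217}{2134}} = \frac{i \sqrt{109297078}}{2134}$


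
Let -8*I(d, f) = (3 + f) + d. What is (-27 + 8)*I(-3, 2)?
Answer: 19/4 ≈ 4.7500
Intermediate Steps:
I(d, f) = -3/8 - d/8 - f/8 (I(d, f) = -((3 + f) + d)/8 = -(3 + d + f)/8 = -3/8 - d/8 - f/8)
(-27 + 8)*I(-3, 2) = (-27 + 8)*(-3/8 - ⅛*(-3) - ⅛*2) = -19*(-3/8 + 3/8 - ¼) = -19*(-¼) = 19/4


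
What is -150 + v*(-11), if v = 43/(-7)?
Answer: -577/7 ≈ -82.429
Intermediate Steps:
v = -43/7 (v = 43*(-⅐) = -43/7 ≈ -6.1429)
-150 + v*(-11) = -150 - 43/7*(-11) = -150 + 473/7 = -577/7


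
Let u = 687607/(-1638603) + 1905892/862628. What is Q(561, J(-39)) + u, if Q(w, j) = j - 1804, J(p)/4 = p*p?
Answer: 1513082629516300/353376207171 ≈ 4281.8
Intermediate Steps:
J(p) = 4*p**2 (J(p) = 4*(p*p) = 4*p**2)
Q(w, j) = -1804 + j
u = 632462824420/353376207171 (u = 687607*(-1/1638603) + 1905892*(1/862628) = -687607/1638603 + 476473/215657 = 632462824420/353376207171 ≈ 1.7898)
Q(561, J(-39)) + u = (-1804 + 4*(-39)**2) + 632462824420/353376207171 = (-1804 + 4*1521) + 632462824420/353376207171 = (-1804 + 6084) + 632462824420/353376207171 = 4280 + 632462824420/353376207171 = 1513082629516300/353376207171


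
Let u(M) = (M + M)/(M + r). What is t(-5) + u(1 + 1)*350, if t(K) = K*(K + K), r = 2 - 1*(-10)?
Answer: 150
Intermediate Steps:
r = 12 (r = 2 + 10 = 12)
u(M) = 2*M/(12 + M) (u(M) = (M + M)/(M + 12) = (2*M)/(12 + M) = 2*M/(12 + M))
t(K) = 2*K² (t(K) = K*(2*K) = 2*K²)
t(-5) + u(1 + 1)*350 = 2*(-5)² + (2*(1 + 1)/(12 + (1 + 1)))*350 = 2*25 + (2*2/(12 + 2))*350 = 50 + (2*2/14)*350 = 50 + (2*2*(1/14))*350 = 50 + (2/7)*350 = 50 + 100 = 150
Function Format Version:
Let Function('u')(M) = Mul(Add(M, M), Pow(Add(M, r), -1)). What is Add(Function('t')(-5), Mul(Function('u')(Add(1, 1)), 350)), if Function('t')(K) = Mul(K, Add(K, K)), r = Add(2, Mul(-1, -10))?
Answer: 150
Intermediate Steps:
r = 12 (r = Add(2, 10) = 12)
Function('u')(M) = Mul(2, M, Pow(Add(12, M), -1)) (Function('u')(M) = Mul(Add(M, M), Pow(Add(M, 12), -1)) = Mul(Mul(2, M), Pow(Add(12, M), -1)) = Mul(2, M, Pow(Add(12, M), -1)))
Function('t')(K) = Mul(2, Pow(K, 2)) (Function('t')(K) = Mul(K, Mul(2, K)) = Mul(2, Pow(K, 2)))
Add(Function('t')(-5), Mul(Function('u')(Add(1, 1)), 350)) = Add(Mul(2, Pow(-5, 2)), Mul(Mul(2, Add(1, 1), Pow(Add(12, Add(1, 1)), -1)), 350)) = Add(Mul(2, 25), Mul(Mul(2, 2, Pow(Add(12, 2), -1)), 350)) = Add(50, Mul(Mul(2, 2, Pow(14, -1)), 350)) = Add(50, Mul(Mul(2, 2, Rational(1, 14)), 350)) = Add(50, Mul(Rational(2, 7), 350)) = Add(50, 100) = 150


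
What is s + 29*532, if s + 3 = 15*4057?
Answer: 76280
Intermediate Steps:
s = 60852 (s = -3 + 15*4057 = -3 + 60855 = 60852)
s + 29*532 = 60852 + 29*532 = 60852 + 15428 = 76280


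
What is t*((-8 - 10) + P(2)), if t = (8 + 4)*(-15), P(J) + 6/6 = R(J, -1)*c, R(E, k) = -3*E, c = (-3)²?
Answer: 13140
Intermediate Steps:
c = 9
P(J) = -1 - 27*J (P(J) = -1 - 3*J*9 = -1 - 27*J)
t = -180 (t = 12*(-15) = -180)
t*((-8 - 10) + P(2)) = -180*((-8 - 10) + (-1 - 27*2)) = -180*(-18 + (-1 - 54)) = -180*(-18 - 55) = -180*(-73) = 13140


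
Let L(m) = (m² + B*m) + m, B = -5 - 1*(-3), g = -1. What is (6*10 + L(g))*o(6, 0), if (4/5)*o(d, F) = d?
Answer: 465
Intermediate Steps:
o(d, F) = 5*d/4
B = -2 (B = -5 + 3 = -2)
L(m) = m² - m (L(m) = (m² - 2*m) + m = m² - m)
(6*10 + L(g))*o(6, 0) = (6*10 - (-1 - 1))*((5/4)*6) = (60 - 1*(-2))*(15/2) = (60 + 2)*(15/2) = 62*(15/2) = 465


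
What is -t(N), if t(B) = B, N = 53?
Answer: -53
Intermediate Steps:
-t(N) = -1*53 = -53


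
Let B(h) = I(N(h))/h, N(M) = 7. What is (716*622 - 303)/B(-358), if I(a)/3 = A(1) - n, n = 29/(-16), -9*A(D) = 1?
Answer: -7647722016/245 ≈ -3.1215e+7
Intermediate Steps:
A(D) = -1/9 (A(D) = -1/9*1 = -1/9)
n = -29/16 (n = 29*(-1/16) = -29/16 ≈ -1.8125)
I(a) = 245/48 (I(a) = 3*(-1/9 - 1*(-29/16)) = 3*(-1/9 + 29/16) = 3*(245/144) = 245/48)
B(h) = 245/(48*h)
(716*622 - 303)/B(-358) = (716*622 - 303)/(((245/48)/(-358))) = (445352 - 303)/(((245/48)*(-1/358))) = 445049/(-245/17184) = 445049*(-17184/245) = -7647722016/245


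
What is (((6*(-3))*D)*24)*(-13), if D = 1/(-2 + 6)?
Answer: 1404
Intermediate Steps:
D = 1/4 ≈ 0.25000
(((6*(-3))*D)*24)*(-13) = (((6*(-3))*(1/4))*24)*(-13) = (-18*1/4*24)*(-13) = -9/2*24*(-13) = -108*(-13) = 1404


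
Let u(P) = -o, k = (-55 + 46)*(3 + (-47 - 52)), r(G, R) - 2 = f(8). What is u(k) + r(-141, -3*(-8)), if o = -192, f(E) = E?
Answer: 202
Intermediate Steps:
r(G, R) = 10 (r(G, R) = 2 + 8 = 10)
k = 864 (k = -9*(3 - 99) = -9*(-96) = 864)
u(P) = 192 (u(P) = -1*(-192) = 192)
u(k) + r(-141, -3*(-8)) = 192 + 10 = 202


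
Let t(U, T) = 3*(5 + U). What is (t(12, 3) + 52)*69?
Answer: 7107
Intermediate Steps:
t(U, T) = 15 + 3*U
(t(12, 3) + 52)*69 = ((15 + 3*12) + 52)*69 = ((15 + 36) + 52)*69 = (51 + 52)*69 = 103*69 = 7107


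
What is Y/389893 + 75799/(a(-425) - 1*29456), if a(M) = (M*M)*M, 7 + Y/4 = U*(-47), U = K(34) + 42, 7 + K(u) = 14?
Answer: -105591435421/4277409216619 ≈ -0.024686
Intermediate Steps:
K(u) = 7 (K(u) = -7 + 14 = 7)
U = 49 (U = 7 + 42 = 49)
Y = -9240 (Y = -28 + 4*(49*(-47)) = -28 + 4*(-2303) = -28 - 9212 = -9240)
a(M) = M**3 (a(M) = M**2*M = M**3)
Y/389893 + 75799/(a(-425) - 1*29456) = -9240/389893 + 75799/((-425)**3 - 1*29456) = -9240*1/389893 + 75799/(-76765625 - 29456) = -1320/55699 + 75799/(-76795081) = -1320/55699 + 75799*(-1/76795081) = -1320/55699 - 75799/76795081 = -105591435421/4277409216619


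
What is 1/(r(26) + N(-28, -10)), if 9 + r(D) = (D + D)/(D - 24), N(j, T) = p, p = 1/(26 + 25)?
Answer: 51/868 ≈ 0.058756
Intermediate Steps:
p = 1/51 ≈ 0.019608
N(j, T) = 1/51
r(D) = -9 + 2*D/(-24 + D) (r(D) = -9 + (D + D)/(D - 24) = -9 + (2*D)/(-24 + D) = -9 + 2*D/(-24 + D))
1/(r(26) + N(-28, -10)) = 1/((216 - 7*26)/(-24 + 26) + 1/51) = 1/((216 - 182)/2 + 1/51) = 1/((1/2)*34 + 1/51) = 1/(17 + 1/51) = 1/(868/51) = 51/868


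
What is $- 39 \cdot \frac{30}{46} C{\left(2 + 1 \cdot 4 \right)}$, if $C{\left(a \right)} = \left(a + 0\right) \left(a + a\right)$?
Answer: $- \frac{42120}{23} \approx -1831.3$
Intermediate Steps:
$C{\left(a \right)} = 2 a^{2}$ ($C{\left(a \right)} = a 2 a = 2 a^{2}$)
$- 39 \cdot \frac{30}{46} C{\left(2 + 1 \cdot 4 \right)} = - 39 \cdot \frac{30}{46} \cdot 2 \left(2 + 1 \cdot 4\right)^{2} = - 39 \cdot 30 \cdot \frac{1}{46} \cdot 2 \left(2 + 4\right)^{2} = \left(-39\right) \frac{15}{23} \cdot 2 \cdot 6^{2} = - \frac{585 \cdot 2 \cdot 36}{23} = \left(- \frac{585}{23}\right) 72 = - \frac{42120}{23}$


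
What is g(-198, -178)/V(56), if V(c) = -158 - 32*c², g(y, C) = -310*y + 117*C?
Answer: -20277/50255 ≈ -0.40348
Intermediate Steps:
V(c) = -158 - 32*c²
g(-198, -178)/V(56) = (-310*(-198) + 117*(-178))/(-158 - 32*56²) = (61380 - 20826)/(-158 - 32*3136) = 40554/(-158 - 100352) = 40554/(-100510) = 40554*(-1/100510) = -20277/50255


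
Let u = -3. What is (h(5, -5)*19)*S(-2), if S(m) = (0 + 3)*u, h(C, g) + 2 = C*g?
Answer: 4617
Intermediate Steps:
h(C, g) = -2 + C*g
S(m) = -9 (S(m) = (0 + 3)*(-3) = 3*(-3) = -9)
(h(5, -5)*19)*S(-2) = ((-2 + 5*(-5))*19)*(-9) = ((-2 - 25)*19)*(-9) = -27*19*(-9) = -513*(-9) = 4617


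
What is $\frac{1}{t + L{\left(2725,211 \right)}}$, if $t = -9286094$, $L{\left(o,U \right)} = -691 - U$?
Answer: $- \frac{1}{9286996} \approx -1.0768 \cdot 10^{-7}$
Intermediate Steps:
$\frac{1}{t + L{\left(2725,211 \right)}} = \frac{1}{-9286094 - 902} = \frac{1}{-9286996} = - \frac{1}{9286996}$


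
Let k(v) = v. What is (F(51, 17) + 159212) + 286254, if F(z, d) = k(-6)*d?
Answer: 445364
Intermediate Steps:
F(z, d) = -6*d
(F(51, 17) + 159212) + 286254 = (-6*17 + 159212) + 286254 = (-102 + 159212) + 286254 = 159110 + 286254 = 445364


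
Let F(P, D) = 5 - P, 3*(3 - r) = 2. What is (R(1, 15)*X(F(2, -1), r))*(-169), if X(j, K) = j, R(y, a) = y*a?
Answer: -7605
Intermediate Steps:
r = 7/3 (r = 3 - ⅓*2 = 3 - ⅔ = 7/3 ≈ 2.3333)
R(y, a) = a*y
(R(1, 15)*X(F(2, -1), r))*(-169) = ((15*1)*(5 - 1*2))*(-169) = (15*(5 - 2))*(-169) = (15*3)*(-169) = 45*(-169) = -7605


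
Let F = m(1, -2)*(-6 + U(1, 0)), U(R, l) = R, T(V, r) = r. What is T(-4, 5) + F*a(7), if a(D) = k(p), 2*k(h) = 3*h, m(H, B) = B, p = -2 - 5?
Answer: -100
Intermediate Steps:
p = -7
k(h) = 3*h/2 (k(h) = (3*h)/2 = 3*h/2)
a(D) = -21/2 (a(D) = (3/2)*(-7) = -21/2)
F = 10 (F = -2*(-6 + 1) = -2*(-5) = 10)
T(-4, 5) + F*a(7) = 5 + 10*(-21/2) = 5 - 105 = -100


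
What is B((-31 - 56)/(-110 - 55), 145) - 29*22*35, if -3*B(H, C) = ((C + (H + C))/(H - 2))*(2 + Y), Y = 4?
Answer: -1776772/81 ≈ -21935.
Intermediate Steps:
B(H, C) = -2*(H + 2*C)/(-2 + H) (B(H, C) = -(C + (H + C))/(H - 2)*(2 + 4)/3 = -(C + (C + H))/(-2 + H)*6/3 = -(H + 2*C)/(-2 + H)*6/3 = -2*(H + 2*C)/(-2 + H))
B((-31 - 56)/(-110 - 55), 145) - 29*22*35 = 2*(-(-31 - 56)/(-110 - 55) - 2*145)/(-2 + (-31 - 56)/(-110 - 55)) - 29*22*35 = 2*(-(-87)/(-165) - 290)/(-2 - 87/(-165)) - 638*35 = 2*(-(-87)*(-1)/165 - 290)/(-2 - 87*(-1/165)) - 22330 = 2*(-1*29/55 - 290)/(-2 + 29/55) - 22330 = 2*(-29/55 - 290)/(-81/55) - 22330 = 2*(-55/81)*(-15979/55) - 22330 = 31958/81 - 22330 = -1776772/81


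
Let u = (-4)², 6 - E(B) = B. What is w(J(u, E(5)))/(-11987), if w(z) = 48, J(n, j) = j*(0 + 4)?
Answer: -48/11987 ≈ -0.0040043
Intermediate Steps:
E(B) = 6 - B
u = 16
J(n, j) = 4*j (J(n, j) = j*4 = 4*j)
w(J(u, E(5)))/(-11987) = 48/(-11987) = 48*(-1/11987) = -48/11987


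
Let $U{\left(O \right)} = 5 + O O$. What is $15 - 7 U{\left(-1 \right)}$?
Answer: $-27$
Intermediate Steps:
$U{\left(O \right)} = 5 + O^{2}$
$15 - 7 U{\left(-1 \right)} = 15 - 7 \left(5 + \left(-1\right)^{2}\right) = 15 - 7 \left(5 + 1\right) = 15 - 42 = -27$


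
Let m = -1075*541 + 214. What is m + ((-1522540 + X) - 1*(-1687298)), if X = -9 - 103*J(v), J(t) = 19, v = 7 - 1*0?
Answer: -418569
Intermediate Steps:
v = 7 (v = 7 + 0 = 7)
m = -581361 (m = -581575 + 214 = -581361)
X = -1966 (X = -9 - 103*19 = -9 - 1957 = -1966)
m + ((-1522540 + X) - 1*(-1687298)) = -581361 + ((-1522540 - 1966) - 1*(-1687298)) = -581361 + (-1524506 + 1687298) = -581361 + 162792 = -418569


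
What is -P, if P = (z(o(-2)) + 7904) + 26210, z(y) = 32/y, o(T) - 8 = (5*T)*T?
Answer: -238806/7 ≈ -34115.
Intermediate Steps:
o(T) = 8 + 5*T² (o(T) = 8 + (5*T)*T = 8 + 5*T²)
P = 238806/7 (P = (32/(8 + 5*(-2)²) + 7904) + 26210 = (32/(8 + 5*4) + 7904) + 26210 = (32/(8 + 20) + 7904) + 26210 = (32/28 + 7904) + 26210 = (32*(1/28) + 7904) + 26210 = (8/7 + 7904) + 26210 = 55336/7 + 26210 = 238806/7 ≈ 34115.)
-P = -1*238806/7 = -238806/7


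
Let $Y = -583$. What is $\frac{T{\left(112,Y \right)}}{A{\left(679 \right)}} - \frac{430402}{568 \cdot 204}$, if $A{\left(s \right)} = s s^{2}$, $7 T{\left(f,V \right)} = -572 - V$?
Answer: $- \frac{6641914774087}{1788123544368} \approx -3.7145$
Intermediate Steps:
$T{\left(f,V \right)} = - \frac{572}{7} - \frac{V}{7}$ ($T{\left(f,V \right)} = \frac{-572 - V}{7} = - \frac{572}{7} - \frac{V}{7}$)
$A{\left(s \right)} = s^{3}$
$\frac{T{\left(112,Y \right)}}{A{\left(679 \right)}} - \frac{430402}{568 \cdot 204} = \frac{- \frac{572}{7} - - \frac{583}{7}}{679^{3}} - \frac{430402}{568 \cdot 204} = \frac{- \frac{572}{7} + \frac{583}{7}}{313046839} - \frac{430402}{115872} = \frac{11}{7} \cdot \frac{1}{313046839} - \frac{3031}{816} = \frac{11}{2191327873} - \frac{3031}{816} = - \frac{6641914774087}{1788123544368}$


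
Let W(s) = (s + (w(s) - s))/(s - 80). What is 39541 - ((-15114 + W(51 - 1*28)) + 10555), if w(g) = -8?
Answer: 2513692/57 ≈ 44100.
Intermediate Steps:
W(s) = -8/(-80 + s) (W(s) = (s + (-8 - s))/(s - 80) = -8/(-80 + s))
39541 - ((-15114 + W(51 - 1*28)) + 10555) = 39541 - ((-15114 - 8/(-80 + (51 - 1*28))) + 10555) = 39541 - ((-15114 - 8/(-80 + (51 - 28))) + 10555) = 39541 - ((-15114 - 8/(-80 + 23)) + 10555) = 39541 - ((-15114 - 8/(-57)) + 10555) = 39541 - ((-15114 - 8*(-1/57)) + 10555) = 39541 - ((-15114 + 8/57) + 10555) = 39541 - (-861490/57 + 10555) = 39541 - 1*(-259855/57) = 39541 + 259855/57 = 2513692/57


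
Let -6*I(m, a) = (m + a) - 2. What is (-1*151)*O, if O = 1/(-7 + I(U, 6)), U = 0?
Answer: 453/23 ≈ 19.696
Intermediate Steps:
I(m, a) = 1/3 - a/6 - m/6 (I(m, a) = -((m + a) - 2)/6 = -((a + m) - 2)/6 = -(-2 + a + m)/6 = 1/3 - a/6 - m/6)
O = -3/23 (O = 1/(-7 + (1/3 - 1/6*6 - 1/6*0)) = 1/(-7 + (1/3 - 1 + 0)) = 1/(-7 - 2/3) = 1/(-23/3) = -3/23 ≈ -0.13043)
(-1*151)*O = -1*151*(-3/23) = -151*(-3/23) = 453/23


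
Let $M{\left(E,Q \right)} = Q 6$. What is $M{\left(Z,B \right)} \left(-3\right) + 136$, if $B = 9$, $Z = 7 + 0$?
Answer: $-26$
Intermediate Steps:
$Z = 7$
$M{\left(E,Q \right)} = 6 Q$
$M{\left(Z,B \right)} \left(-3\right) + 136 = 6 \cdot 9 \left(-3\right) + 136 = 54 \left(-3\right) + 136 = -162 + 136 = -26$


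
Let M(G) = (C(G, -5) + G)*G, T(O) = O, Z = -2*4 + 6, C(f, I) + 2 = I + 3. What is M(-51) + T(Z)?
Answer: 2803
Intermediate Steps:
C(f, I) = 1 + I (C(f, I) = -2 + (I + 3) = -2 + (3 + I) = 1 + I)
Z = -2 (Z = -8 + 6 = -2)
M(G) = G*(-4 + G) (M(G) = ((1 - 5) + G)*G = (-4 + G)*G = G*(-4 + G))
M(-51) + T(Z) = -51*(-4 - 51) - 2 = -51*(-55) - 2 = 2805 - 2 = 2803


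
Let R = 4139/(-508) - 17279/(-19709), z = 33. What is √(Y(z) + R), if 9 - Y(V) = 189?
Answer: I*√4693177538354497/5006086 ≈ 13.685*I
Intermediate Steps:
Y(V) = -180 (Y(V) = 9 - 1*189 = 9 - 189 = -180)
R = -72797819/10012172 (R = 4139*(-1/508) - 17279*(-1/19709) = -4139/508 + 17279/19709 = -72797819/10012172 ≈ -7.2709)
√(Y(z) + R) = √(-180 - 72797819/10012172) = √(-1874988779/10012172) = I*√4693177538354497/5006086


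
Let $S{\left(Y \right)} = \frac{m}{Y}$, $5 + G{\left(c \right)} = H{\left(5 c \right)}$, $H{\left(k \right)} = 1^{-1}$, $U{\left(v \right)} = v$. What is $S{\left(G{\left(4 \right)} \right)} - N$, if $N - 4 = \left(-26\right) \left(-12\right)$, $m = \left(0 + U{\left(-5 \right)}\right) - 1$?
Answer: $- \frac{629}{2} \approx -314.5$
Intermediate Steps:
$H{\left(k \right)} = 1$
$m = -6$ ($m = \left(0 - 5\right) - 1 = -5 - 1 = -6$)
$G{\left(c \right)} = -4$ ($G{\left(c \right)} = -5 + 1 = -4$)
$N = 316$ ($N = 4 - -312 = 4 + 312 = 316$)
$S{\left(Y \right)} = - \frac{6}{Y}$
$S{\left(G{\left(4 \right)} \right)} - N = - \frac{6}{-4} - 316 = \left(-6\right) \left(- \frac{1}{4}\right) - 316 = \frac{3}{2} - 316 = - \frac{629}{2}$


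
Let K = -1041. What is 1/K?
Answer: -1/1041 ≈ -0.00096061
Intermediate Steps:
1/K = 1/(-1041) = -1/1041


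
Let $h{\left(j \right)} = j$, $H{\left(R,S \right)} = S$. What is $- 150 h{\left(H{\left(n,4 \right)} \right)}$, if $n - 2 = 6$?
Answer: $-600$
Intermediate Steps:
$n = 8$ ($n = 2 + 6 = 8$)
$- 150 h{\left(H{\left(n,4 \right)} \right)} = \left(-150\right) 4 = -600$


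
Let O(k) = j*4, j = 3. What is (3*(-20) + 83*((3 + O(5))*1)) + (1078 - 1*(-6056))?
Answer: 8319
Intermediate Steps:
O(k) = 12 (O(k) = 3*4 = 12)
(3*(-20) + 83*((3 + O(5))*1)) + (1078 - 1*(-6056)) = (3*(-20) + 83*((3 + 12)*1)) + (1078 - 1*(-6056)) = (-60 + 83*(15*1)) + (1078 + 6056) = (-60 + 83*15) + 7134 = (-60 + 1245) + 7134 = 1185 + 7134 = 8319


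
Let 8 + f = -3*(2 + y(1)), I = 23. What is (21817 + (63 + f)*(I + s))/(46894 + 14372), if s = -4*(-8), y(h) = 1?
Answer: 24347/61266 ≈ 0.39740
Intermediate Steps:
s = 32
f = -17 (f = -8 - 3*(2 + 1) = -8 - 3*3 = -8 - 9 = -17)
(21817 + (63 + f)*(I + s))/(46894 + 14372) = (21817 + (63 - 17)*(23 + 32))/(46894 + 14372) = (21817 + 46*55)/61266 = (21817 + 2530)*(1/61266) = 24347*(1/61266) = 24347/61266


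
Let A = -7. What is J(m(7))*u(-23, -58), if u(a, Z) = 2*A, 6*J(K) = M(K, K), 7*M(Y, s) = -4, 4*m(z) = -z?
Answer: 4/3 ≈ 1.3333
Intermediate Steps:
m(z) = -z/4 (m(z) = (-z)/4 = -z/4)
M(Y, s) = -4/7 (M(Y, s) = (⅐)*(-4) = -4/7)
J(K) = -2/21 (J(K) = (⅙)*(-4/7) = -2/21)
u(a, Z) = -14 (u(a, Z) = 2*(-7) = -14)
J(m(7))*u(-23, -58) = -2/21*(-14) = 4/3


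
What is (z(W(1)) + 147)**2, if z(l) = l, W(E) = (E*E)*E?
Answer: 21904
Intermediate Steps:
W(E) = E**3 (W(E) = E**2*E = E**3)
(z(W(1)) + 147)**2 = (1**3 + 147)**2 = (1 + 147)**2 = 148**2 = 21904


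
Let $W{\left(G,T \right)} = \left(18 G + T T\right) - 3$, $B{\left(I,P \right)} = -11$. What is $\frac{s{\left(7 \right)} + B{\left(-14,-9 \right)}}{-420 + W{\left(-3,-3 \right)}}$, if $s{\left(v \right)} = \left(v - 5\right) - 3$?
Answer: $\frac{1}{39} \approx 0.025641$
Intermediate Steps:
$s{\left(v \right)} = -8 + v$ ($s{\left(v \right)} = \left(-5 + v\right) - 3 = -8 + v$)
$W{\left(G,T \right)} = -3 + T^{2} + 18 G$ ($W{\left(G,T \right)} = \left(18 G + T^{2}\right) - 3 = \left(T^{2} + 18 G\right) - 3 = -3 + T^{2} + 18 G$)
$\frac{s{\left(7 \right)} + B{\left(-14,-9 \right)}}{-420 + W{\left(-3,-3 \right)}} = \frac{\left(-8 + 7\right) - 11}{-420 + \left(-3 + \left(-3\right)^{2} + 18 \left(-3\right)\right)} = \frac{-1 - 11}{-420 - 48} = - \frac{12}{-420 - 48} = - \frac{12}{-468} = \left(-12\right) \left(- \frac{1}{468}\right) = \frac{1}{39}$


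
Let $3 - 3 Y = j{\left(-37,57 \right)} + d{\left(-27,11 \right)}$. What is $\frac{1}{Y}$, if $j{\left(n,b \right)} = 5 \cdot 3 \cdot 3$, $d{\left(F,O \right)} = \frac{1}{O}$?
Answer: $- \frac{33}{463} \approx -0.071274$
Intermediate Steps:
$j{\left(n,b \right)} = 45$ ($j{\left(n,b \right)} = 15 \cdot 3 = 45$)
$Y = - \frac{463}{33}$ ($Y = 1 - \frac{45 + \frac{1}{11}}{3} = 1 - \frac{496}{33} = - \frac{463}{33} \approx -14.03$)
$\frac{1}{Y} = \frac{1}{- \frac{463}{33}} = - \frac{33}{463}$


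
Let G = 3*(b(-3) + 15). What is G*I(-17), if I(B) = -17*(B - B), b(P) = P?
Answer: 0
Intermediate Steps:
I(B) = 0 (I(B) = -17*0 = 0)
G = 36 (G = 3*(-3 + 15) = 3*12 = 36)
G*I(-17) = 36*0 = 0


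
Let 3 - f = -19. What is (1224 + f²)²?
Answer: 2917264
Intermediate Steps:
f = 22 (f = 3 - 1*(-19) = 3 + 19 = 22)
(1224 + f²)² = (1224 + 22²)² = (1224 + 484)² = 1708² = 2917264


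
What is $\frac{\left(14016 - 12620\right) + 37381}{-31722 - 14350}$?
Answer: $- \frac{38777}{46072} \approx -0.84166$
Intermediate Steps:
$\frac{\left(14016 - 12620\right) + 37381}{-31722 - 14350} = \frac{\left(14016 - 12620\right) + 37381}{-46072} = \left(1396 + 37381\right) \left(- \frac{1}{46072}\right) = 38777 \left(- \frac{1}{46072}\right) = - \frac{38777}{46072}$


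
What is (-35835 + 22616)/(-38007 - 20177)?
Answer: 13219/58184 ≈ 0.22719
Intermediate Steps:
(-35835 + 22616)/(-38007 - 20177) = -13219/(-58184) = -13219*(-1/58184) = 13219/58184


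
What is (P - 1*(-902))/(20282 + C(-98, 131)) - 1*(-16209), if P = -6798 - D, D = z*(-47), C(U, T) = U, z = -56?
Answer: 40894241/2523 ≈ 16209.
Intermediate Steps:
D = 2632 (D = -56*(-47) = 2632)
P = -9430 (P = -6798 - 1*2632 = -6798 - 2632 = -9430)
(P - 1*(-902))/(20282 + C(-98, 131)) - 1*(-16209) = (-9430 - 1*(-902))/(20282 - 98) - 1*(-16209) = (-9430 + 902)/20184 + 16209 = -8528*1/20184 + 16209 = -1066/2523 + 16209 = 40894241/2523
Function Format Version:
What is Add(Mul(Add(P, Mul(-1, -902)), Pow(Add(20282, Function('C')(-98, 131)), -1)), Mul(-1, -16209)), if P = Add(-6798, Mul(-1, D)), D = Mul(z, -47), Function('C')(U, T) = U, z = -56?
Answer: Rational(40894241, 2523) ≈ 16209.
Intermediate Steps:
D = 2632 (D = Mul(-56, -47) = 2632)
P = -9430 (P = Add(-6798, Mul(-1, 2632)) = Add(-6798, -2632) = -9430)
Add(Mul(Add(P, Mul(-1, -902)), Pow(Add(20282, Function('C')(-98, 131)), -1)), Mul(-1, -16209)) = Add(Mul(Add(-9430, Mul(-1, -902)), Pow(Add(20282, -98), -1)), Mul(-1, -16209)) = Add(Mul(Add(-9430, 902), Pow(20184, -1)), 16209) = Add(Mul(-8528, Rational(1, 20184)), 16209) = Add(Rational(-1066, 2523), 16209) = Rational(40894241, 2523)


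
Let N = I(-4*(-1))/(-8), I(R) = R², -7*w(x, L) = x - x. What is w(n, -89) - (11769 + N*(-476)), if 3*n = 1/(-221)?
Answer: -12721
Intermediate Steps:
n = -1/663 (n = (⅓)/(-221) = (⅓)*(-1/221) = -1/663 ≈ -0.0015083)
w(x, L) = 0 (w(x, L) = -(x - x)/7 = -⅐*0 = 0)
N = -2 (N = (-4*(-1))²/(-8) = 4²*(-⅛) = 16*(-⅛) = -2)
w(n, -89) - (11769 + N*(-476)) = 0 - (11769 - 2*(-476)) = 0 - (11769 + 952) = 0 - 1*12721 = 0 - 12721 = -12721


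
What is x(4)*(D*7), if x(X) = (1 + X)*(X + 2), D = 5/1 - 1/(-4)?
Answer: 2205/2 ≈ 1102.5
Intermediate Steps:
D = 21/4 (D = 5*1 - 1*(-¼) = 5 + ¼ = 21/4 ≈ 5.2500)
x(X) = (1 + X)*(2 + X)
x(4)*(D*7) = (2 + 4² + 3*4)*((21/4)*7) = (2 + 16 + 12)*(147/4) = 30*(147/4) = 2205/2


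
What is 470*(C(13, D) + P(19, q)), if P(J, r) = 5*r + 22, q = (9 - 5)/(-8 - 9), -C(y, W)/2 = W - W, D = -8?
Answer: 166380/17 ≈ 9787.1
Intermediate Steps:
C(y, W) = 0 (C(y, W) = -2*(W - W) = -2*0 = 0)
q = -4/17 (q = 4/(-17) = 4*(-1/17) = -4/17 ≈ -0.23529)
P(J, r) = 22 + 5*r
470*(C(13, D) + P(19, q)) = 470*(0 + (22 + 5*(-4/17))) = 470*(0 + (22 - 20/17)) = 470*(0 + 354/17) = 470*(354/17) = 166380/17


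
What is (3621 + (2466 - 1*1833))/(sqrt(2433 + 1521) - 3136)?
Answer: -6670272/4915271 - 2127*sqrt(3954)/4915271 ≈ -1.3843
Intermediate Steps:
(3621 + (2466 - 1*1833))/(sqrt(2433 + 1521) - 3136) = (3621 + (2466 - 1833))/(sqrt(3954) - 3136) = (3621 + 633)/(-3136 + sqrt(3954)) = 4254/(-3136 + sqrt(3954))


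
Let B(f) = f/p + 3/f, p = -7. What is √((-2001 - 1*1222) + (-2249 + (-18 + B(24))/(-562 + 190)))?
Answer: I*√148416947322/5208 ≈ 73.973*I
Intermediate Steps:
B(f) = 3/f - f/7 (B(f) = f/(-7) + 3/f = f*(-⅐) + 3/f = -f/7 + 3/f = 3/f - f/7)
√((-2001 - 1*1222) + (-2249 + (-18 + B(24))/(-562 + 190))) = √((-2001 - 1*1222) + (-2249 + (-18 + (3/24 - ⅐*24))/(-562 + 190))) = √((-2001 - 1222) + (-2249 + (-18 + (3*(1/24) - 24/7))/(-372))) = √(-3223 + (-2249 + (-18 + (⅛ - 24/7))*(-1/372))) = √(-3223 + (-2249 + (-18 - 185/56)*(-1/372))) = √(-3223 + (-2249 - 1193/56*(-1/372))) = √(-3223 + (-2249 + 1193/20832)) = √(-3223 - 46849975/20832) = √(-113991511/20832) = I*√148416947322/5208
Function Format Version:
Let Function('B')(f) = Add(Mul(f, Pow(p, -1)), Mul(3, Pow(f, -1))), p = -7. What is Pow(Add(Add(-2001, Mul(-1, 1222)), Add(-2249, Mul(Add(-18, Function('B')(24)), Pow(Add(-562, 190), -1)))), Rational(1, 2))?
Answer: Mul(Rational(1, 5208), I, Pow(148416947322, Rational(1, 2))) ≈ Mul(73.973, I)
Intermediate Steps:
Function('B')(f) = Add(Mul(3, Pow(f, -1)), Mul(Rational(-1, 7), f)) (Function('B')(f) = Add(Mul(f, Pow(-7, -1)), Mul(3, Pow(f, -1))) = Add(Mul(f, Rational(-1, 7)), Mul(3, Pow(f, -1))) = Add(Mul(Rational(-1, 7), f), Mul(3, Pow(f, -1))) = Add(Mul(3, Pow(f, -1)), Mul(Rational(-1, 7), f)))
Pow(Add(Add(-2001, Mul(-1, 1222)), Add(-2249, Mul(Add(-18, Function('B')(24)), Pow(Add(-562, 190), -1)))), Rational(1, 2)) = Pow(Add(Add(-2001, Mul(-1, 1222)), Add(-2249, Mul(Add(-18, Add(Mul(3, Pow(24, -1)), Mul(Rational(-1, 7), 24))), Pow(Add(-562, 190), -1)))), Rational(1, 2)) = Pow(Add(Add(-2001, -1222), Add(-2249, Mul(Add(-18, Add(Mul(3, Rational(1, 24)), Rational(-24, 7))), Pow(-372, -1)))), Rational(1, 2)) = Pow(Add(-3223, Add(-2249, Mul(Add(-18, Add(Rational(1, 8), Rational(-24, 7))), Rational(-1, 372)))), Rational(1, 2)) = Pow(Add(-3223, Add(-2249, Mul(Add(-18, Rational(-185, 56)), Rational(-1, 372)))), Rational(1, 2)) = Pow(Add(-3223, Add(-2249, Mul(Rational(-1193, 56), Rational(-1, 372)))), Rational(1, 2)) = Pow(Add(-3223, Add(-2249, Rational(1193, 20832))), Rational(1, 2)) = Pow(Add(-3223, Rational(-46849975, 20832)), Rational(1, 2)) = Pow(Rational(-113991511, 20832), Rational(1, 2)) = Mul(Rational(1, 5208), I, Pow(148416947322, Rational(1, 2)))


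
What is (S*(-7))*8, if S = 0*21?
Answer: 0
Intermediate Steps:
S = 0
(S*(-7))*8 = (0*(-7))*8 = 0*8 = 0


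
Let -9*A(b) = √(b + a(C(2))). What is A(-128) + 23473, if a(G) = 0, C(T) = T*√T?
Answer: 23473 - 8*I*√2/9 ≈ 23473.0 - 1.2571*I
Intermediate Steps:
C(T) = T^(3/2)
A(b) = -√b/9 (A(b) = -√(b + 0)/9 = -√b/9)
A(-128) + 23473 = -8*I*√2/9 + 23473 = 23473 - 8*I*√2/9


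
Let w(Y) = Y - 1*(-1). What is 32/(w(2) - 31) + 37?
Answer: 251/7 ≈ 35.857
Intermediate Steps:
w(Y) = 1 + Y (w(Y) = Y + 1 = 1 + Y)
32/(w(2) - 31) + 37 = 32/((1 + 2) - 31) + 37 = 32/(3 - 31) + 37 = 32/(-28) + 37 = -1/28*32 + 37 = -8/7 + 37 = 251/7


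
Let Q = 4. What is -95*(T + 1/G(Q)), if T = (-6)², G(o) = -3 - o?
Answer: -23845/7 ≈ -3406.4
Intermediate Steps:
T = 36
-95*(T + 1/G(Q)) = -95*(36 + 1/(-3 - 1*4)) = -95*(36 + 1/(-3 - 4)) = -95*(36 + 1/(-7)) = -95*(36 - ⅐) = -95*251/7 = -23845/7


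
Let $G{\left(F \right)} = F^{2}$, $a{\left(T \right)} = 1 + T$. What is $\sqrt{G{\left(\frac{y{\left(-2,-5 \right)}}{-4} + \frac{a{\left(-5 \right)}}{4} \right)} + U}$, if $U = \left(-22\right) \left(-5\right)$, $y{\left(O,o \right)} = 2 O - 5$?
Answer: $\frac{\sqrt{1785}}{4} \approx 10.562$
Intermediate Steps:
$y{\left(O,o \right)} = -5 + 2 O$
$U = 110$
$\sqrt{G{\left(\frac{y{\left(-2,-5 \right)}}{-4} + \frac{a{\left(-5 \right)}}{4} \right)} + U} = \sqrt{\left(\frac{-5 + 2 \left(-2\right)}{-4} + \frac{1 - 5}{4}\right)^{2} + 110} = \sqrt{\left(\left(-5 - 4\right) \left(- \frac{1}{4}\right) - 1\right)^{2} + 110} = \sqrt{\left(\left(-9\right) \left(- \frac{1}{4}\right) - 1\right)^{2} + 110} = \sqrt{\left(\frac{9}{4} - 1\right)^{2} + 110} = \sqrt{\left(\frac{5}{4}\right)^{2} + 110} = \sqrt{\frac{25}{16} + 110} = \sqrt{\frac{1785}{16}} = \frac{\sqrt{1785}}{4}$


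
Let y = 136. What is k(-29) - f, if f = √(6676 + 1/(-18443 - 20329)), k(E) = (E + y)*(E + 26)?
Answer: -321 - √278772695067/6462 ≈ -402.71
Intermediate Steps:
k(E) = (26 + E)*(136 + E) (k(E) = (E + 136)*(E + 26) = (136 + E)*(26 + E) = (26 + E)*(136 + E))
f = √278772695067/6462 (f = √(6676 + 1/(-38772)) = √(6676 - 1/38772) = √(258841871/38772) = √278772695067/6462 ≈ 81.707)
k(-29) - f = (3536 + (-29)² + 162*(-29)) - √278772695067/6462 = (3536 + 841 - 4698) - √278772695067/6462 = -321 - √278772695067/6462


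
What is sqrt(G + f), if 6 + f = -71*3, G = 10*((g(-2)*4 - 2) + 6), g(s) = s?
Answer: I*sqrt(259) ≈ 16.093*I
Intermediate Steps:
G = -40 (G = 10*((-2*4 - 2) + 6) = 10*((-8 - 2) + 6) = 10*(-10 + 6) = 10*(-4) = -40)
f = -219 (f = -6 - 71*3 = -6 - 213 = -219)
sqrt(G + f) = sqrt(-40 - 219) = sqrt(-259) = I*sqrt(259)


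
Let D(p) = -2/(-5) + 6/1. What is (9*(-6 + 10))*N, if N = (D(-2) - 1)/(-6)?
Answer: -162/5 ≈ -32.400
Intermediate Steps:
D(p) = 32/5 (D(p) = -2*(-⅕) + 6*1 = ⅖ + 6 = 32/5)
N = -9/10 (N = (32/5 - 1)/(-6) = (27/5)*(-⅙) = -9/10 ≈ -0.90000)
(9*(-6 + 10))*N = (9*(-6 + 10))*(-9/10) = (9*4)*(-9/10) = 36*(-9/10) = -162/5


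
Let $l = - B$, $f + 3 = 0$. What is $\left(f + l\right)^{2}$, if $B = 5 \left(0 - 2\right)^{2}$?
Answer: $529$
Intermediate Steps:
$f = -3$ ($f = -3 + 0 = -3$)
$B = 20$ ($B = 5 \left(-2\right)^{2} = 5 \cdot 4 = 20$)
$l = -20$ ($l = \left(-1\right) 20 = -20$)
$\left(f + l\right)^{2} = \left(-3 - 20\right)^{2} = \left(-23\right)^{2} = 529$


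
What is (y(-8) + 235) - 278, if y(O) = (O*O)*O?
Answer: -555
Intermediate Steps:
y(O) = O³ (y(O) = O²*O = O³)
(y(-8) + 235) - 278 = ((-8)³ + 235) - 278 = (-512 + 235) - 278 = -277 - 278 = -555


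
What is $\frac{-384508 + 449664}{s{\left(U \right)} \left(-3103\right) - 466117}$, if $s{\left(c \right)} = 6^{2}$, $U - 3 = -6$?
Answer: $- \frac{65156}{577825} \approx -0.11276$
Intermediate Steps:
$U = -3$ ($U = 3 - 6 = -3$)
$s{\left(c \right)} = 36$
$\frac{-384508 + 449664}{s{\left(U \right)} \left(-3103\right) - 466117} = \frac{-384508 + 449664}{36 \left(-3103\right) - 466117} = \frac{65156}{-111708 - 466117} = \frac{65156}{-577825} = 65156 \left(- \frac{1}{577825}\right) = - \frac{65156}{577825}$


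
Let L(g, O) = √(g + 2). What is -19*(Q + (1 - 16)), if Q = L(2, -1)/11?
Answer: 3097/11 ≈ 281.55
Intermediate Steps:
L(g, O) = √(2 + g)
Q = 2/11 (Q = √(2 + 2)/11 = √4*(1/11) = 2*(1/11) = 2/11 ≈ 0.18182)
-19*(Q + (1 - 16)) = -19*(2/11 + (1 - 16)) = -19*(2/11 - 15) = -19*(-163/11) = 3097/11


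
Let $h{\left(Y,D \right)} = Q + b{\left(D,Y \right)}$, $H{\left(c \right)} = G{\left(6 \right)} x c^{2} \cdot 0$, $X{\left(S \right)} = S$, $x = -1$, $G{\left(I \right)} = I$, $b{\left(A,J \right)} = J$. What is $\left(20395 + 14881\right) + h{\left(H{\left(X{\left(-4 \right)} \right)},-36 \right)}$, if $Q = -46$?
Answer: $35230$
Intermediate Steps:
$H{\left(c \right)} = 0$ ($H{\left(c \right)} = 6 \left(- c^{2}\right) 0 = - 6 c^{2} \cdot 0 = 0$)
$h{\left(Y,D \right)} = -46 + Y$
$\left(20395 + 14881\right) + h{\left(H{\left(X{\left(-4 \right)} \right)},-36 \right)} = \left(20395 + 14881\right) + \left(-46 + 0\right) = 35276 - 46 = 35230$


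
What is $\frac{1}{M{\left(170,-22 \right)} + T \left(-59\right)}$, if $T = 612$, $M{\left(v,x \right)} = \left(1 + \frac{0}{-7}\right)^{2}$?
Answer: $- \frac{1}{36107} \approx -2.7695 \cdot 10^{-5}$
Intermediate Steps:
$M{\left(v,x \right)} = 1$ ($M{\left(v,x \right)} = \left(1 + 0 \left(- \frac{1}{7}\right)\right)^{2} = \left(1 + 0\right)^{2} = 1^{2} = 1$)
$\frac{1}{M{\left(170,-22 \right)} + T \left(-59\right)} = \frac{1}{1 + 612 \left(-59\right)} = \frac{1}{1 - 36108} = \frac{1}{-36107} = - \frac{1}{36107}$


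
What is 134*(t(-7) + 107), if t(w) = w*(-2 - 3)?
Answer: 19028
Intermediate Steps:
t(w) = -5*w (t(w) = w*(-5) = -5*w)
134*(t(-7) + 107) = 134*(-5*(-7) + 107) = 134*(35 + 107) = 134*142 = 19028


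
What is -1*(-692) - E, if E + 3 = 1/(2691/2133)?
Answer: 207568/299 ≈ 694.21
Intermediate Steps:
E = -660/299 (E = -3 + 1/(2691/2133) = -3 + 1/(2691*(1/2133)) = -3 + 1/(299/237) = -3 + 237/299 = -660/299 ≈ -2.2074)
-1*(-692) - E = -1*(-692) - 1*(-660/299) = 692 + 660/299 = 207568/299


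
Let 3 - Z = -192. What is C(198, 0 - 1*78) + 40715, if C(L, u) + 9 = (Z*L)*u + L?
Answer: -2970676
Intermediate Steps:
Z = 195 (Z = 3 - 1*(-192) = 3 + 192 = 195)
C(L, u) = -9 + L + 195*L*u (C(L, u) = -9 + ((195*L)*u + L) = -9 + (195*L*u + L) = -9 + (L + 195*L*u) = -9 + L + 195*L*u)
C(198, 0 - 1*78) + 40715 = (-9 + 198 + 195*198*(0 - 1*78)) + 40715 = (-9 + 198 + 195*198*(0 - 78)) + 40715 = (-9 + 198 + 195*198*(-78)) + 40715 = (-9 + 198 - 3011580) + 40715 = -3011391 + 40715 = -2970676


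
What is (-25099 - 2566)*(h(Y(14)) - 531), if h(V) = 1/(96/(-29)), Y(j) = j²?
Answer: 1411053325/96 ≈ 1.4698e+7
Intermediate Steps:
h(V) = -29/96 (h(V) = 1/(96*(-1/29)) = 1/(-96/29) = -29/96)
(-25099 - 2566)*(h(Y(14)) - 531) = (-25099 - 2566)*(-29/96 - 531) = -27665*(-51005/96) = 1411053325/96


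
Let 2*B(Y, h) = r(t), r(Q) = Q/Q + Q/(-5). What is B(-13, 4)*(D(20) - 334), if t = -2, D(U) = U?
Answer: -1099/5 ≈ -219.80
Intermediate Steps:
r(Q) = 1 - Q/5 (r(Q) = 1 + Q*(-1/5) = 1 - Q/5)
B(Y, h) = 7/10 (B(Y, h) = (1 - 1/5*(-2))/2 = (1 + 2/5)/2 = (1/2)*(7/5) = 7/10)
B(-13, 4)*(D(20) - 334) = 7*(20 - 334)/10 = (7/10)*(-314) = -1099/5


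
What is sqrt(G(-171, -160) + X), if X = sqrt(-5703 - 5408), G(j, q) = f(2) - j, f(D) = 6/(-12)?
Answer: sqrt(682 + 4*I*sqrt(11111))/2 ≈ 13.619 + 3.8699*I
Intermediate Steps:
f(D) = -1/2 (f(D) = 6*(-1/12) = -1/2)
G(j, q) = -1/2 - j
X = I*sqrt(11111) (X = sqrt(-11111) = I*sqrt(11111) ≈ 105.41*I)
sqrt(G(-171, -160) + X) = sqrt((-1/2 - 1*(-171)) + I*sqrt(11111)) = sqrt((-1/2 + 171) + I*sqrt(11111)) = sqrt(341/2 + I*sqrt(11111))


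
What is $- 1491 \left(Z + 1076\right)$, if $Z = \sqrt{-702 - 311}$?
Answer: $-1604316 - 1491 i \sqrt{1013} \approx -1.6043 \cdot 10^{6} - 47455.0 i$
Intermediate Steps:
$Z = i \sqrt{1013}$ ($Z = \sqrt{-1013} = i \sqrt{1013} \approx 31.828 i$)
$- 1491 \left(Z + 1076\right) = - 1491 \left(i \sqrt{1013} + 1076\right) = - 1491 \left(1076 + i \sqrt{1013}\right) = -1604316 - 1491 i \sqrt{1013}$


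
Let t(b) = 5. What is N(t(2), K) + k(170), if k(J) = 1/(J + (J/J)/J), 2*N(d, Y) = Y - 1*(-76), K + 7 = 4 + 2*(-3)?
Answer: 1936707/57802 ≈ 33.506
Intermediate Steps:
K = -9 (K = -7 + (4 + 2*(-3)) = -7 + (4 - 6) = -7 - 2 = -9)
N(d, Y) = 38 + Y/2 (N(d, Y) = (Y - 1*(-76))/2 = (Y + 76)/2 = (76 + Y)/2 = 38 + Y/2)
k(J) = 1/(J + 1/J)
N(t(2), K) + k(170) = (38 + (½)*(-9)) + 170/(1 + 170²) = (38 - 9/2) + 170/(1 + 28900) = 67/2 + 170/28901 = 1936707/57802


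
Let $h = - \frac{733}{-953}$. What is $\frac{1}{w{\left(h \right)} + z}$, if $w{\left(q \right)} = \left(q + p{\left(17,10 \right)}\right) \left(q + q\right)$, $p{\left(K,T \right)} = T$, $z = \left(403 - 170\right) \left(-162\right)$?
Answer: $- \frac{908209}{34266211356} \approx -2.6505 \cdot 10^{-5}$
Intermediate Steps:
$z = -37746$ ($z = 233 \left(-162\right) = -37746$)
$h = \frac{733}{953}$ ($h = \left(-733\right) \left(- \frac{1}{953}\right) = \frac{733}{953} \approx 0.76915$)
$w{\left(q \right)} = 2 q \left(10 + q\right)$ ($w{\left(q \right)} = \left(q + 10\right) \left(q + q\right) = \left(10 + q\right) 2 q = 2 q \left(10 + q\right)$)
$\frac{1}{w{\left(h \right)} + z} = \frac{1}{2 \cdot \frac{733}{953} \left(10 + \frac{733}{953}\right) - 37746} = \frac{1}{2 \cdot \frac{733}{953} \cdot \frac{10263}{953} - 37746} = \frac{1}{\frac{15045558}{908209} - 37746} = \frac{1}{- \frac{34266211356}{908209}} = - \frac{908209}{34266211356}$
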